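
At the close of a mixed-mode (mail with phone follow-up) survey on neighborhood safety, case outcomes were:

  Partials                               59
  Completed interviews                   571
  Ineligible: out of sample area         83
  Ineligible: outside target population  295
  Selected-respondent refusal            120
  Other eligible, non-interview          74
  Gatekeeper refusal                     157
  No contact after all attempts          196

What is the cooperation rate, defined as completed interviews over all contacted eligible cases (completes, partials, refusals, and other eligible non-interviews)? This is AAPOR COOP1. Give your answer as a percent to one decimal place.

Declined to participate = 157 + 120 = 277
Ineligible = 295 + 83 = 378
Numerator: 571
Denom: 571 + 59 + 277 + 74 = 981
COOP1 = 571 / 981 = 0.5821

58.2%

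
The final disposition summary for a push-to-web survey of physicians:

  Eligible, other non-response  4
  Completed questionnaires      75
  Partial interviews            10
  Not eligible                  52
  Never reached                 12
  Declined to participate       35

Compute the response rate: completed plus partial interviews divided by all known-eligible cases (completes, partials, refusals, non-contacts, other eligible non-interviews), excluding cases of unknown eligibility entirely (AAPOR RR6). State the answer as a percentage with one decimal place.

62.5%

Top = 75 + 10 = 85
Base = 75 + 10 + 35 + 12 + 4 = 136
RR6 = 85 / 136 = 0.6250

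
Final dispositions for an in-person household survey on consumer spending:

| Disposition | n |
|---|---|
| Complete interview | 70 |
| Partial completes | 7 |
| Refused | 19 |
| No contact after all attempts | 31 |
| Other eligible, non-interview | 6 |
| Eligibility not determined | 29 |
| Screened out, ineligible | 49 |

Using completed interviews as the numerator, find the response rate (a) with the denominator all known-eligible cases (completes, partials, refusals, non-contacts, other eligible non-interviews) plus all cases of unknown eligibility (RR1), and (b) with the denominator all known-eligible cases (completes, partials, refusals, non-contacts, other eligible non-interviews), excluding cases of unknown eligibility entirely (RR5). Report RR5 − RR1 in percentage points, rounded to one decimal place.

9.4

Top: 70
Denom: 70 + 7 + 19 + 31 + 6 + 29 = 162
RR1 = 70 / 162 = 0.4321
Denom: 70 + 7 + 19 + 31 + 6 = 133
RR5 = 70 / 133 = 0.5263
Difference = 52.63 − 43.21 = 9.42 percentage points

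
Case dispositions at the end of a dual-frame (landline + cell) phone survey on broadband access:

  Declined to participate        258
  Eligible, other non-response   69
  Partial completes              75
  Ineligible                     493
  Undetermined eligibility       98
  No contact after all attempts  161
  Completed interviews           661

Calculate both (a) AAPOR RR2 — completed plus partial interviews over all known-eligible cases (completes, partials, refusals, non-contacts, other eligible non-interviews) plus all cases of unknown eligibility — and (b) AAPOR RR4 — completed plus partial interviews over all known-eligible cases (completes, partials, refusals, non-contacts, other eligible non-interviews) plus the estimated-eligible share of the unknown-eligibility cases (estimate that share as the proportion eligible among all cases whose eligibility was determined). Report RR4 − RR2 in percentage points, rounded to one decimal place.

1.2

Numerator = 661 + 75 = 736
Denominator = 661 + 75 + 258 + 161 + 69 + 98 = 1322
RR2 = 736 / 1322 = 0.5567
Eligible (known) = 661 + 75 + 258 + 161 + 69 = 1224
e = 1224 / (1224 + 493) = 1224 / 1717 = 0.7129
e × U = 0.7129 × 98 = 69.86
Denominator = 1224 + 69.86 = 1293.86
RR4 = 736 / 1293.86 = 0.5688
Difference = 56.88 − 55.67 = 1.21 percentage points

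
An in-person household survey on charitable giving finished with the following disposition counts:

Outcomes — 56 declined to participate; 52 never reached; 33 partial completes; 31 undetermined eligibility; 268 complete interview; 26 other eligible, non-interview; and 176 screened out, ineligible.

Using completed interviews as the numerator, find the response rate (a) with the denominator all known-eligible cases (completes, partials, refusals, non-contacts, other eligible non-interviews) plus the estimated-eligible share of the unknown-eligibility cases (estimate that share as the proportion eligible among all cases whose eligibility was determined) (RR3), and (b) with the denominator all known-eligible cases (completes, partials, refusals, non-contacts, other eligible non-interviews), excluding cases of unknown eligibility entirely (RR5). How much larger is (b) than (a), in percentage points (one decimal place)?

3.0

Top = 268
Known eligible = 268 + 33 + 56 + 52 + 26 = 435
e = 435 / (435 + 176) = 435 / 611 = 0.7119
Eligible share of unknowns = 0.7119 × 31 = 22.07
Denom = 435 + 22.07 = 457.07
RR3 = 268 / 457.07 = 0.5863
Denom = 268 + 33 + 56 + 52 + 26 = 435
RR5 = 268 / 435 = 0.6161
Difference = 61.61 − 58.63 = 2.98 percentage points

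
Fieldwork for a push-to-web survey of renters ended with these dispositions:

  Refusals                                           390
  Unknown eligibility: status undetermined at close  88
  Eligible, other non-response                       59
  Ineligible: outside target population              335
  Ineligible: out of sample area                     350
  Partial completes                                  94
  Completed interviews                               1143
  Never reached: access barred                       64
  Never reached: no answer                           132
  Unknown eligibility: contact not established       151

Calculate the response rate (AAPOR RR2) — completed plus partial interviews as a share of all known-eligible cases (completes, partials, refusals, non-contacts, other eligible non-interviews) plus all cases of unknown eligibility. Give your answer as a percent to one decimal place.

Never reached = 132 + 64 = 196
Undetermined eligibility = 151 + 88 = 239
Screened out, ineligible = 335 + 350 = 685
Numerator: 1143 + 94 = 1237
Base: 1143 + 94 + 390 + 196 + 59 + 239 = 2121
RR2 = 1237 / 2121 = 0.5832

58.3%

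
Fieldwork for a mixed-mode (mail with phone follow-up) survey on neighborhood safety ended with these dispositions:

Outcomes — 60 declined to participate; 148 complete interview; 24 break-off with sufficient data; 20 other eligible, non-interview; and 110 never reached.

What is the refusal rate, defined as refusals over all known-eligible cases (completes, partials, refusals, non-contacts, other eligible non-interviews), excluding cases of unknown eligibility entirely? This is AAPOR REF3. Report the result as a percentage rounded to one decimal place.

16.6%

Num = 60
Denominator = 148 + 24 + 60 + 110 + 20 = 362
REF3 = 60 / 362 = 0.1657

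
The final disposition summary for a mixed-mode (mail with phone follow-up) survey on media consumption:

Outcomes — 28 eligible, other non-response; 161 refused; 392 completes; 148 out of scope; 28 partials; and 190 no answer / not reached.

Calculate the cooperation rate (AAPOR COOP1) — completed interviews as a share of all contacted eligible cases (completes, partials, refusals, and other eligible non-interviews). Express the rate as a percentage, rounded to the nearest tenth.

Top → 392
Base → 392 + 28 + 161 + 28 = 609
COOP1 = 392 / 609 = 0.6437

64.4%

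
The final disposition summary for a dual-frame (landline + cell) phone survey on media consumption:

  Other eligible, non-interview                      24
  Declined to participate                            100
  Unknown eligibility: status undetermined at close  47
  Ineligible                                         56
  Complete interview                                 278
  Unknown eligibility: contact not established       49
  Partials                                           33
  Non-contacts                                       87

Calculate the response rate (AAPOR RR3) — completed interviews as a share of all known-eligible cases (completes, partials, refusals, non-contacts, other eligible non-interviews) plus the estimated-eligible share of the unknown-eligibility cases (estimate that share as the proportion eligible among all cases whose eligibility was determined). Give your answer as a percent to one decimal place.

Undetermined eligibility = 49 + 47 = 96
Num: 278
Eligible (known): 278 + 33 + 100 + 87 + 24 = 522
e = 522 / (522 + 56) = 522 / 578 = 0.9031
Estimated eligible among unknowns: 0.9031 × 96 = 86.70
Base: 522 + 86.70 = 608.70
RR3 = 278 / 608.70 = 0.4567

45.7%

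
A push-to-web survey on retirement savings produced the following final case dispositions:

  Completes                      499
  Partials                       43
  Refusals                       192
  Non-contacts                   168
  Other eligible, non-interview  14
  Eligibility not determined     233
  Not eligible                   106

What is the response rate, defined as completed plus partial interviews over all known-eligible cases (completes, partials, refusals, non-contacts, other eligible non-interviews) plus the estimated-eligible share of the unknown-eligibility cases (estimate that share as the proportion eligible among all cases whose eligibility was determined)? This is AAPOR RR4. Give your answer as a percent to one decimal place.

48.2%

Numerator = 499 + 43 = 542
Eligible (known) = 499 + 43 + 192 + 168 + 14 = 916
e = 916 / (916 + 106) = 916 / 1022 = 0.8963
Eligible share of unknowns = 0.8963 × 233 = 208.84
Denominator = 916 + 208.84 = 1124.84
RR4 = 542 / 1124.84 = 0.4818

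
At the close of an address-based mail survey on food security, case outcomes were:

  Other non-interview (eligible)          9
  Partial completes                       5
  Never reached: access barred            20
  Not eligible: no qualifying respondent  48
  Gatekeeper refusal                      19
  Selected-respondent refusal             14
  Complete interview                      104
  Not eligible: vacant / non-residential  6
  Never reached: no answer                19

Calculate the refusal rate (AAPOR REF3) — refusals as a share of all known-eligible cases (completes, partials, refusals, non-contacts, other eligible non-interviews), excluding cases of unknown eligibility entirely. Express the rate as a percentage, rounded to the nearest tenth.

17.4%

Refused = 19 + 14 = 33
No contact after all attempts = 19 + 20 = 39
Not eligible = 48 + 6 = 54
Top = 33
Denom = 104 + 5 + 33 + 39 + 9 = 190
REF3 = 33 / 190 = 0.1737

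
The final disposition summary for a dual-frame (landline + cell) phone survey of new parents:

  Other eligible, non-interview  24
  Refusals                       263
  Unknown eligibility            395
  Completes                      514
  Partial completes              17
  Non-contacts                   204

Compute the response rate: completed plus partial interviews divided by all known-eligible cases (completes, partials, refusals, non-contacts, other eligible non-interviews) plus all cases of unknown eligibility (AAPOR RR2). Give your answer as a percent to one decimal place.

37.5%

Num → 514 + 17 = 531
Denominator → 514 + 17 + 263 + 204 + 24 + 395 = 1417
RR2 = 531 / 1417 = 0.3747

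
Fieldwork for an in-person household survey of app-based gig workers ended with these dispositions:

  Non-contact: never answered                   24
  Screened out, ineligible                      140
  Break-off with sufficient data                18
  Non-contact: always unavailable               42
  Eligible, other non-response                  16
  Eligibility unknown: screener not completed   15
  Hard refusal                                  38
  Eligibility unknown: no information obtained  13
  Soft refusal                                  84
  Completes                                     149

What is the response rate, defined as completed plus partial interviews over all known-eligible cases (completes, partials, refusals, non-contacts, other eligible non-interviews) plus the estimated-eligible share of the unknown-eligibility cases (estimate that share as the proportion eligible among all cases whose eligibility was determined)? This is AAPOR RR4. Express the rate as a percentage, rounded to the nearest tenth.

Refusals = 38 + 84 = 122
No answer / not reached = 24 + 42 = 66
Unknown eligibility = 15 + 13 = 28
Numerator: 149 + 18 = 167
Determined eligible: 149 + 18 + 122 + 66 + 16 = 371
e = 371 / (371 + 140) = 371 / 511 = 0.7260
e × U: 0.7260 × 28 = 20.33
Base: 371 + 20.33 = 391.33
RR4 = 167 / 391.33 = 0.4267

42.7%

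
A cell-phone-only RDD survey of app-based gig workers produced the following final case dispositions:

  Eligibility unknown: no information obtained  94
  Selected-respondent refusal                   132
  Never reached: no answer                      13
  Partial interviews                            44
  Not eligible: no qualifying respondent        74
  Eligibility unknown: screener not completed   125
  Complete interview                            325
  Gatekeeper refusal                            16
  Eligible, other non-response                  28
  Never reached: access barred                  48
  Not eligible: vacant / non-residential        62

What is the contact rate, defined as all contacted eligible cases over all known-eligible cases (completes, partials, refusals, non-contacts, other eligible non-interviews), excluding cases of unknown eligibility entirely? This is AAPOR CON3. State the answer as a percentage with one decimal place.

89.9%

Declined to participate = 16 + 132 = 148
Non-contacts = 13 + 48 = 61
Eligibility not determined = 125 + 94 = 219
Screened out, ineligible = 74 + 62 = 136
Top → 325 + 44 + 148 + 28 = 545
Denom → 325 + 44 + 148 + 61 + 28 = 606
CON3 = 545 / 606 = 0.8993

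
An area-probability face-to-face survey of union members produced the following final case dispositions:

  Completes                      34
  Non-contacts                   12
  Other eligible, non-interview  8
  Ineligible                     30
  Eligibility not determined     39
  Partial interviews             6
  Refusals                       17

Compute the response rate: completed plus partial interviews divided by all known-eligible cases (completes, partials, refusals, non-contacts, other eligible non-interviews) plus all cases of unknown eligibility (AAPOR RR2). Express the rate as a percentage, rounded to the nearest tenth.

Numerator: 34 + 6 = 40
Denom: 34 + 6 + 17 + 12 + 8 + 39 = 116
RR2 = 40 / 116 = 0.3448

34.5%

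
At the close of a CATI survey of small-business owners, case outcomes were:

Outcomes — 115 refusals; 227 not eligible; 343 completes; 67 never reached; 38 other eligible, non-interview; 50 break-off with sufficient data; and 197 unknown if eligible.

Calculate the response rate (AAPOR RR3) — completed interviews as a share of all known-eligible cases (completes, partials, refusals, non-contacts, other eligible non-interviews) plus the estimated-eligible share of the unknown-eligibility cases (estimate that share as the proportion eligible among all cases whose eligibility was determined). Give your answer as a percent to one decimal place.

Top = 343
Eligible (known) = 343 + 50 + 115 + 67 + 38 = 613
e = 613 / (613 + 227) = 613 / 840 = 0.7298
Eligible share of unknowns = 0.7298 × 197 = 143.77
Base = 613 + 143.77 = 756.77
RR3 = 343 / 756.77 = 0.4532

45.3%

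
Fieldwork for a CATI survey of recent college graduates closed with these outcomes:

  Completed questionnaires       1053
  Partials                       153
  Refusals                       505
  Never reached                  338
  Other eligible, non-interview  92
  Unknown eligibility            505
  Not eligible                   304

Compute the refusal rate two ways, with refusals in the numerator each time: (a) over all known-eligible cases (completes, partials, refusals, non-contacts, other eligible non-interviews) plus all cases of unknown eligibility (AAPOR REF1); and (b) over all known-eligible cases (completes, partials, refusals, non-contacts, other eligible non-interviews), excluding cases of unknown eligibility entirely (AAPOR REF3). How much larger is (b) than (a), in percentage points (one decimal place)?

Numerator → 505
Denom → 1053 + 153 + 505 + 338 + 92 + 505 = 2646
REF1 = 505 / 2646 = 0.1909
Denom → 1053 + 153 + 505 + 338 + 92 = 2141
REF3 = 505 / 2141 = 0.2359
Difference = 23.59 − 19.09 = 4.50 percentage points

4.5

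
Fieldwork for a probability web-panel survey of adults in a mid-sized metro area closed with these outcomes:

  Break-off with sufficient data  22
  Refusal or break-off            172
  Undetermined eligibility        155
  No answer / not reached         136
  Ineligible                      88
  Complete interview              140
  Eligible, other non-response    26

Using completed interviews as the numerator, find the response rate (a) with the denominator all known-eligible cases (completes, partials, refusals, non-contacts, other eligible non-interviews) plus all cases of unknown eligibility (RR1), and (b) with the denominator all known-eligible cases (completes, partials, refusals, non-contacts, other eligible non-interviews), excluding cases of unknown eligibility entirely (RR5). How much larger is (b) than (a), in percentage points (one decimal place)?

6.7

Numerator = 140
Denominator = 140 + 22 + 172 + 136 + 26 + 155 = 651
RR1 = 140 / 651 = 0.2151
Denominator = 140 + 22 + 172 + 136 + 26 = 496
RR5 = 140 / 496 = 0.2823
Difference = 28.23 − 21.51 = 6.72 percentage points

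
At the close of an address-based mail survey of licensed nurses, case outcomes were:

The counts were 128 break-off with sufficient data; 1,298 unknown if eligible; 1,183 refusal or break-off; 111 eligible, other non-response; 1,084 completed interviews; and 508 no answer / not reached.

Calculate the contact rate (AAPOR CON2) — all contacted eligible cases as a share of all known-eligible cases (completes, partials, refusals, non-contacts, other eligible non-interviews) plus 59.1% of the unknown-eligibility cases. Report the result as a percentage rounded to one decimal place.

Num: 1084 + 128 + 1183 + 111 = 2506
Eligible (known): 1084 + 128 + 1183 + 508 + 111 = 3014
Eligible share of unknowns: 0.5910 × 1298 = 767.12
Base: 3014 + 767.12 = 3781.12
CON2 = 2506 / 3781.12 = 0.6628

66.3%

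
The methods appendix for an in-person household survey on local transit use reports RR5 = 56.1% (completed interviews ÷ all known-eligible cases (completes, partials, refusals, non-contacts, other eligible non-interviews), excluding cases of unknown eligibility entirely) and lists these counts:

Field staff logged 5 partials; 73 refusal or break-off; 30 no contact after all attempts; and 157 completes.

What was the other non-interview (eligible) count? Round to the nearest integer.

RR5 = 157 / D = 0.561
D = 157 / 0.561 = 279.9
Remaining denominator categories sum to 265
other non-interview (eligible) = 279.9 − 265 ≈ 15

15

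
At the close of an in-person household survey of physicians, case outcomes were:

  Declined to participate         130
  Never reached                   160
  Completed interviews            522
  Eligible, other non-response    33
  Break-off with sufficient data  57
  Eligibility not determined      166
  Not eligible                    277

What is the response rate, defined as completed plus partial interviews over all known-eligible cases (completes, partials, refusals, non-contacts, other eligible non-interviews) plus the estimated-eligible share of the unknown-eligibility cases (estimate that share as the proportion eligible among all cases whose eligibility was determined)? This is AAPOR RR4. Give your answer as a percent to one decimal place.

Top → 522 + 57 = 579
Eligible (known) → 522 + 57 + 130 + 160 + 33 = 902
e = 902 / (902 + 277) = 902 / 1179 = 0.7651
e × U → 0.7651 × 166 = 127.01
Denom → 902 + 127.01 = 1029.01
RR4 = 579 / 1029.01 = 0.5627

56.3%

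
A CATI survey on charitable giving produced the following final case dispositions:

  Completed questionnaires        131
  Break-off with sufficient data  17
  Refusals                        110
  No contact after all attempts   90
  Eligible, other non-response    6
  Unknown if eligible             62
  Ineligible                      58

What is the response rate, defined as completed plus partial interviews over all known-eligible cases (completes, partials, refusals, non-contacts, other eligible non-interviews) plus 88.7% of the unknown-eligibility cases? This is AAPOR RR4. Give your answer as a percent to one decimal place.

Num = 131 + 17 = 148
Known eligible = 131 + 17 + 110 + 90 + 6 = 354
Eligible share of unknowns = 0.8870 × 62 = 54.99
Base = 354 + 54.99 = 408.99
RR4 = 148 / 408.99 = 0.3619

36.2%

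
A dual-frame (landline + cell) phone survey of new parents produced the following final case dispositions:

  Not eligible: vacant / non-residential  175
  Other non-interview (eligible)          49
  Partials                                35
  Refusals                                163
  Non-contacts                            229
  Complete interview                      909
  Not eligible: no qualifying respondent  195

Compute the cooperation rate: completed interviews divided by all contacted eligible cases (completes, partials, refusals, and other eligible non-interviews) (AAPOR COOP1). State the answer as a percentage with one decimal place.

Screened out, ineligible = 195 + 175 = 370
Num: 909
Denominator: 909 + 35 + 163 + 49 = 1156
COOP1 = 909 / 1156 = 0.7863

78.6%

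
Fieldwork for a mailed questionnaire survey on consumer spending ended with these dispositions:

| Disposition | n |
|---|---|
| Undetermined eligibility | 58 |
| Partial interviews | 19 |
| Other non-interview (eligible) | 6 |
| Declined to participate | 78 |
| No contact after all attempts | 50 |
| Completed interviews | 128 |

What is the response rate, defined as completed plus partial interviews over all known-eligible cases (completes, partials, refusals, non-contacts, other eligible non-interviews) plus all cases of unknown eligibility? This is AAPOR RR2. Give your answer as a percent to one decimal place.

Num → 128 + 19 = 147
Base → 128 + 19 + 78 + 50 + 6 + 58 = 339
RR2 = 147 / 339 = 0.4336

43.4%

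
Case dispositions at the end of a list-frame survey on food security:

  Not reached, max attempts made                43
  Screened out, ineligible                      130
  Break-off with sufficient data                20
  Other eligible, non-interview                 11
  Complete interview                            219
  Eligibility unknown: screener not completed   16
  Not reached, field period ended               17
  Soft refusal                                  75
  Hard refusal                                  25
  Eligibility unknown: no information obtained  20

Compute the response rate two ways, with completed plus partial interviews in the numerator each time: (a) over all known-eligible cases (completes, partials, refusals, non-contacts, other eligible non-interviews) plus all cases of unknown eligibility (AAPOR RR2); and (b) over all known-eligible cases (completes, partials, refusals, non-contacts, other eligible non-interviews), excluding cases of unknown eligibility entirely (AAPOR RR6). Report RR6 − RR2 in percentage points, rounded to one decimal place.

4.7

Refused = 25 + 75 = 100
Never reached = 17 + 43 = 60
Unknown eligibility = 16 + 20 = 36
Top → 219 + 20 = 239
Base → 219 + 20 + 100 + 60 + 11 + 36 = 446
RR2 = 239 / 446 = 0.5359
Base → 219 + 20 + 100 + 60 + 11 = 410
RR6 = 239 / 410 = 0.5829
Difference = 58.29 − 53.59 = 4.70 percentage points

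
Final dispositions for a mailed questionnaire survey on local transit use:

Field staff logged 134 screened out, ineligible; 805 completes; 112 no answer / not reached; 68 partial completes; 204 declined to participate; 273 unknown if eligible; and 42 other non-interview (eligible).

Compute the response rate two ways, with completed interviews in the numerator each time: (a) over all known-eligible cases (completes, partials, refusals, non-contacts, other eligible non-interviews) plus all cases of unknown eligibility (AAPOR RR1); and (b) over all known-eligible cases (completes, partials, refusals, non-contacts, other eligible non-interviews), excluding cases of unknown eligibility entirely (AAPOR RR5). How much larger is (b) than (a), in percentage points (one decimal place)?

Numerator → 805
Base → 805 + 68 + 204 + 112 + 42 + 273 = 1504
RR1 = 805 / 1504 = 0.5352
Base → 805 + 68 + 204 + 112 + 42 = 1231
RR5 = 805 / 1231 = 0.6539
Difference = 65.39 − 53.52 = 11.87 percentage points

11.9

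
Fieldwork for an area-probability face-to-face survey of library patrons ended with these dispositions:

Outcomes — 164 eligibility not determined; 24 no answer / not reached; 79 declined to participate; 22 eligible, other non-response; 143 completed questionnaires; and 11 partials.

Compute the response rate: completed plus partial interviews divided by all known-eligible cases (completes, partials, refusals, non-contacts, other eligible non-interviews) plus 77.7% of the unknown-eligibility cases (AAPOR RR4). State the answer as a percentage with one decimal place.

37.9%

Numerator = 143 + 11 = 154
Determined eligible = 143 + 11 + 79 + 24 + 22 = 279
Estimated eligible among unknowns = 0.7770 × 164 = 127.43
Denom = 279 + 127.43 = 406.43
RR4 = 154 / 406.43 = 0.3789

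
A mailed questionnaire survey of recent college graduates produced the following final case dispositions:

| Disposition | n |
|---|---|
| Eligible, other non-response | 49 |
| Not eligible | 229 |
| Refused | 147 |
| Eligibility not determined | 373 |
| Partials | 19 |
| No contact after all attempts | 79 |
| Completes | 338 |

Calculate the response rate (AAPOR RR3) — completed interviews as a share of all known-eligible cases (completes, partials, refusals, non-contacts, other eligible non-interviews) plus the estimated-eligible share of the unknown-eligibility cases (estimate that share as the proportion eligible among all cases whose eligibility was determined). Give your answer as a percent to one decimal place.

37.3%

Num = 338
Known eligible = 338 + 19 + 147 + 79 + 49 = 632
e = 632 / (632 + 229) = 632 / 861 = 0.7340
Eligible share of unknowns = 0.7340 × 373 = 273.78
Base = 632 + 273.78 = 905.78
RR3 = 338 / 905.78 = 0.3732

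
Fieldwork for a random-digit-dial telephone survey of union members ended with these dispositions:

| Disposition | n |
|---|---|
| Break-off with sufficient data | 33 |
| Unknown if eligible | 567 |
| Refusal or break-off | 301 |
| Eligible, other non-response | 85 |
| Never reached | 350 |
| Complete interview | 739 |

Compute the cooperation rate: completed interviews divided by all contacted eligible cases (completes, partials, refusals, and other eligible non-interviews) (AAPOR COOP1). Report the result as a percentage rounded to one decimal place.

Numerator = 739
Denominator = 739 + 33 + 301 + 85 = 1158
COOP1 = 739 / 1158 = 0.6382

63.8%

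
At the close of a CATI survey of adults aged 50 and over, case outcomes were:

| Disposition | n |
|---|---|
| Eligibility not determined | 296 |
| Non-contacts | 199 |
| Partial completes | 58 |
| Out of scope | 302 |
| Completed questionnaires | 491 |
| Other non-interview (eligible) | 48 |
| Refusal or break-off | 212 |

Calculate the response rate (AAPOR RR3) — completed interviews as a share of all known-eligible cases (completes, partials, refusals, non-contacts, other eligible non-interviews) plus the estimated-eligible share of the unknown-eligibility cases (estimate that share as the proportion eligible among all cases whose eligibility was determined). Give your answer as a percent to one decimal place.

39.7%

Num: 491
Determined eligible: 491 + 58 + 212 + 199 + 48 = 1008
e = 1008 / (1008 + 302) = 1008 / 1310 = 0.7695
Estimated eligible among unknowns: 0.7695 × 296 = 227.77
Denominator: 1008 + 227.77 = 1235.77
RR3 = 491 / 1235.77 = 0.3973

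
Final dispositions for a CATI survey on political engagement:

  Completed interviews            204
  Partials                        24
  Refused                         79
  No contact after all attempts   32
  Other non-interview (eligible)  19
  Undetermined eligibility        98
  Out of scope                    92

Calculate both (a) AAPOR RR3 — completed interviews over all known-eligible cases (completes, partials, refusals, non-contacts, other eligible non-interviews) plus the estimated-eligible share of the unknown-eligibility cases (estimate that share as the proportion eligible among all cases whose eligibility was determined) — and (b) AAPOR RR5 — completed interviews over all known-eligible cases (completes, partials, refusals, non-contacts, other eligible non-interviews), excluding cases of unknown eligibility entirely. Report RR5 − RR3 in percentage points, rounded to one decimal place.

Numerator = 204
Eligible (known) = 204 + 24 + 79 + 32 + 19 = 358
e = 358 / (358 + 92) = 358 / 450 = 0.7956
Estimated eligible among unknowns = 0.7956 × 98 = 77.97
Base = 358 + 77.97 = 435.97
RR3 = 204 / 435.97 = 0.4679
Base = 204 + 24 + 79 + 32 + 19 = 358
RR5 = 204 / 358 = 0.5698
Difference = 56.98 − 46.79 = 10.19 percentage points

10.2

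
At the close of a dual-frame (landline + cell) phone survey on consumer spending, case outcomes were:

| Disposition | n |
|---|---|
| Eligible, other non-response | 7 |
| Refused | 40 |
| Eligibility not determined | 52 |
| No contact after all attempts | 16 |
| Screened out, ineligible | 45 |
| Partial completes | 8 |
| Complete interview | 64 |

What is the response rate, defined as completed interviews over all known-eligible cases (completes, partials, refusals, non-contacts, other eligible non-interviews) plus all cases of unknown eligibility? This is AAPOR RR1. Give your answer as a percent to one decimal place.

34.2%

Numerator = 64
Denominator = 64 + 8 + 40 + 16 + 7 + 52 = 187
RR1 = 64 / 187 = 0.3422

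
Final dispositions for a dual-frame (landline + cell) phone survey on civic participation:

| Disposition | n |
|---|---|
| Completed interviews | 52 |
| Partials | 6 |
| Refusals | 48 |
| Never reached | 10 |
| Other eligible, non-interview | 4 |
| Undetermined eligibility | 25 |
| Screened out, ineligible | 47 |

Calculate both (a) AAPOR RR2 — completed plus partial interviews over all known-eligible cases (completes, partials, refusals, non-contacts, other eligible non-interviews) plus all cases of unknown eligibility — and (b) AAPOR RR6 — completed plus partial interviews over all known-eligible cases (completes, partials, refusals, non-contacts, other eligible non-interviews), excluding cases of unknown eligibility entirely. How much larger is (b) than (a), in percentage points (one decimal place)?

8.3

Num: 52 + 6 = 58
Denom: 52 + 6 + 48 + 10 + 4 + 25 = 145
RR2 = 58 / 145 = 0.4000
Denom: 52 + 6 + 48 + 10 + 4 = 120
RR6 = 58 / 120 = 0.4833
Difference = 48.33 − 40.00 = 8.33 percentage points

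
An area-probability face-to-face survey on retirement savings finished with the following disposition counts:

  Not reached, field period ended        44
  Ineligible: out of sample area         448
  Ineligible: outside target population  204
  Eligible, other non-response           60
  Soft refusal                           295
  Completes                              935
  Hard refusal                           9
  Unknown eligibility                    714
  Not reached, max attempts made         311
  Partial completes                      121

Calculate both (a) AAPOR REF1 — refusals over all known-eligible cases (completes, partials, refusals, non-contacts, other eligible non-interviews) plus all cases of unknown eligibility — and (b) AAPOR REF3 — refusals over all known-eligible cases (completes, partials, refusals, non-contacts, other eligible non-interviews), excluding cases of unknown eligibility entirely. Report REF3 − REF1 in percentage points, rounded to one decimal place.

4.9

Refused = 9 + 295 = 304
Non-contacts = 44 + 311 = 355
Not eligible = 204 + 448 = 652
Num → 304
Denominator → 935 + 121 + 304 + 355 + 60 + 714 = 2489
REF1 = 304 / 2489 = 0.1221
Denominator → 935 + 121 + 304 + 355 + 60 = 1775
REF3 = 304 / 1775 = 0.1713
Difference = 17.13 − 12.21 = 4.92 percentage points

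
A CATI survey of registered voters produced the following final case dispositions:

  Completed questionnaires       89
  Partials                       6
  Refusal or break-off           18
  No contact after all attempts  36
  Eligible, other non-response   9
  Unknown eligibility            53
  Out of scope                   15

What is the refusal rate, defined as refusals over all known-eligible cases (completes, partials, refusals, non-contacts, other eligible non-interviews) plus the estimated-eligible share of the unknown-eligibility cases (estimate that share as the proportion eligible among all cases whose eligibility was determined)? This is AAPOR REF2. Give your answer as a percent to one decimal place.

Top → 18
Eligible (known) → 89 + 6 + 18 + 36 + 9 = 158
e = 158 / (158 + 15) = 158 / 173 = 0.9133
Eligible share of unknowns → 0.9133 × 53 = 48.40
Denominator → 158 + 48.40 = 206.40
REF2 = 18 / 206.40 = 0.0872

8.7%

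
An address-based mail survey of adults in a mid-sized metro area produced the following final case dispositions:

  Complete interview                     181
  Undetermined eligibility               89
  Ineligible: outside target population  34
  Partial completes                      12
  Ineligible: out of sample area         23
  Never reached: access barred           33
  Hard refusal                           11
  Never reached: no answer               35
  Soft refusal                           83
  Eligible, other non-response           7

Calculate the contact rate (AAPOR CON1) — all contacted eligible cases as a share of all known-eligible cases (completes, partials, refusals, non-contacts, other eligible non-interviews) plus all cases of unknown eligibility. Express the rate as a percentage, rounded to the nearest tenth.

65.2%

Declined to participate = 11 + 83 = 94
No answer / not reached = 35 + 33 = 68
Not eligible = 34 + 23 = 57
Numerator: 181 + 12 + 94 + 7 = 294
Denominator: 181 + 12 + 94 + 68 + 7 + 89 = 451
CON1 = 294 / 451 = 0.6519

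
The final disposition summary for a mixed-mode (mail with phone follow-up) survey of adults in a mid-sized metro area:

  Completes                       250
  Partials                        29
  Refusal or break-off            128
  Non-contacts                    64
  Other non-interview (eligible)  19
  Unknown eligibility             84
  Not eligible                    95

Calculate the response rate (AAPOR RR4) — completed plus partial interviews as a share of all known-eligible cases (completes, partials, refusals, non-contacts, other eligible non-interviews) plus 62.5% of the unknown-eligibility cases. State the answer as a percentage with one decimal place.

Top: 250 + 29 = 279
Determined eligible: 250 + 29 + 128 + 64 + 19 = 490
Estimated eligible among unknowns: 0.6250 × 84 = 52.50
Denom: 490 + 52.50 = 542.50
RR4 = 279 / 542.50 = 0.5143

51.4%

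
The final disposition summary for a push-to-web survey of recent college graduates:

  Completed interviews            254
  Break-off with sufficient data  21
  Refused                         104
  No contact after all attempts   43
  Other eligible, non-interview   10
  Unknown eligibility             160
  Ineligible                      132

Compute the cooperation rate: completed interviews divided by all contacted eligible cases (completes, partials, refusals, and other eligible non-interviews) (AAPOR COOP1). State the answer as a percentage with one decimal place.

Top: 254
Denominator: 254 + 21 + 104 + 10 = 389
COOP1 = 254 / 389 = 0.6530

65.3%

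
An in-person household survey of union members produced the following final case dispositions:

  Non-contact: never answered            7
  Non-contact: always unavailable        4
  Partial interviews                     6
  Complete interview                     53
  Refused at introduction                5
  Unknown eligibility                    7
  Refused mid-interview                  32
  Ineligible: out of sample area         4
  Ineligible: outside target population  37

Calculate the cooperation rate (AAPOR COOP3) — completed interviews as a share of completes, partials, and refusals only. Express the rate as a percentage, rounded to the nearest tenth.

Refusal or break-off = 5 + 32 = 37
No answer / not reached = 7 + 4 = 11
Screened out, ineligible = 37 + 4 = 41
Numerator: 53
Denom: 53 + 6 + 37 = 96
COOP3 = 53 / 96 = 0.5521

55.2%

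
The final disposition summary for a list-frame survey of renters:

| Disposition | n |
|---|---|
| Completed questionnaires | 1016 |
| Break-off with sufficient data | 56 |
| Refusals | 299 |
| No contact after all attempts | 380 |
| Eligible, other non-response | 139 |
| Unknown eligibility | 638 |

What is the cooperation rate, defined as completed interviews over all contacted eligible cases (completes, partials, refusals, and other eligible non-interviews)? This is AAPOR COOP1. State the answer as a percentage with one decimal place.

Top: 1016
Denom: 1016 + 56 + 299 + 139 = 1510
COOP1 = 1016 / 1510 = 0.6728

67.3%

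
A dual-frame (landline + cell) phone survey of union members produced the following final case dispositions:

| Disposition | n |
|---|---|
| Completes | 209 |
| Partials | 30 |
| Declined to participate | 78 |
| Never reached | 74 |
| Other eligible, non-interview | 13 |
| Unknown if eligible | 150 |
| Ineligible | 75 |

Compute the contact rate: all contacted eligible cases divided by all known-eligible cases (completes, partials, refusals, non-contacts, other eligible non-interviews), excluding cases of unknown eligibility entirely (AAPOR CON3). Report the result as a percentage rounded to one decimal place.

Num → 209 + 30 + 78 + 13 = 330
Base → 209 + 30 + 78 + 74 + 13 = 404
CON3 = 330 / 404 = 0.8168

81.7%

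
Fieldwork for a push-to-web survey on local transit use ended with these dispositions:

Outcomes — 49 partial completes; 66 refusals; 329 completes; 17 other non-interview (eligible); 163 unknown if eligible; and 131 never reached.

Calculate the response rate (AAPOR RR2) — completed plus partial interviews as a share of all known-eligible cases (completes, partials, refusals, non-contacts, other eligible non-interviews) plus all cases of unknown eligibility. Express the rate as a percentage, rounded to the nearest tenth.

Num = 329 + 49 = 378
Base = 329 + 49 + 66 + 131 + 17 + 163 = 755
RR2 = 378 / 755 = 0.5007

50.1%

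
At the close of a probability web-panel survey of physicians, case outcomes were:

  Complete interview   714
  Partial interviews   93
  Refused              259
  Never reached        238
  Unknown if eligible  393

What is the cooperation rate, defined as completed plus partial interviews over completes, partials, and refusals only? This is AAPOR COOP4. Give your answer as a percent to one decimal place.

75.7%

Top = 714 + 93 = 807
Denominator = 714 + 93 + 259 = 1066
COOP4 = 807 / 1066 = 0.7570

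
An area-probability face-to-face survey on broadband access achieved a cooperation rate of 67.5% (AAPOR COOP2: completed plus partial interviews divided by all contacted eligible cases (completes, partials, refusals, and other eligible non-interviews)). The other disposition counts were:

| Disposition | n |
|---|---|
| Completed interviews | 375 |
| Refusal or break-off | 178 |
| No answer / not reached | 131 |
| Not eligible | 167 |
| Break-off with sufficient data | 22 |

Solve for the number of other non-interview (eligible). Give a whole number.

Numerator = 375 + 22 = 397
COOP2 = 397 / D = 0.675
D = 397 / 0.675 = 588.1
Remaining denominator categories sum to 575
other non-interview (eligible) = 588.1 − 575 ≈ 13

13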